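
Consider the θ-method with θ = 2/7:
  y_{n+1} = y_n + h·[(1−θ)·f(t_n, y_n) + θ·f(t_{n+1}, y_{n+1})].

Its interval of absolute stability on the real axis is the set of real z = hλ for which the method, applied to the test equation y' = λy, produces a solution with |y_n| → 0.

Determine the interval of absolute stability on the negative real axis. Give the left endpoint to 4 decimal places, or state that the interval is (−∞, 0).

z∈(-4.6667,0).

Test eqn y'=λy, z=hλ:
  y_{n+1} = y_n + z·[5/7·y_n + 2/7·y_{n+1}] ⇒ (1 − 2/7z)y_{n+1} = (1 + 5/7z)y_n
  R(z) = (1 + 5/7z)/(1 − 2/7z).

Boundary: |R(x)|=1, x<0.
x=-1.46: |R|=0.0302
R=−1: 1+5/7x = −1+2/7x ⇒ -3/7x=2 ⇒ x=2/(-3/7)=-4.6667
Confirm numerically:
  x=-3.745: |R|=0.80918 <1
  x=-3.654: |R|=0.78767 <1
  x=-2.733: |R|=0.53465 <1
  x=-5.048: |R|=1.06692 >1
  x=-4.971: |R|=1.05389 >1
  x=-4.750: |R|=1.01515 >1
Interval (-4.6667, 0).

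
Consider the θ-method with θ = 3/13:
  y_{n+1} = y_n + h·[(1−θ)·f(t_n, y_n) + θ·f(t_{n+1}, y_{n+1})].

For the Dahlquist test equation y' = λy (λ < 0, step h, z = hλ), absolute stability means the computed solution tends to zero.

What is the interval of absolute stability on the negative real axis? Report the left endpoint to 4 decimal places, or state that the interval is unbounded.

z∈(-3.7143,0).

Test eqn y'=λy, z=hλ:
  y_{n+1} = y_n + z·[10/13·y_n + 3/13·y_{n+1}] ⇒ (1 − 3/13z)y_{n+1} = (1 + 10/13z)y_n
  R(z) = (1 + 10/13z)/(1 − 3/13z).

Solve |R(x)|<1 on ℝ⁻.
x=-1.73: |R|=0.2364
R=−1: 1+10/13x = −1+3/13x ⇒ -7/13x=2 ⇒ x=2/(-7/13)=-3.7143
Confirm numerically:
  x=-3.654: |R|=0.98239 <1
  x=-2.624: |R|=0.63434 <1
  x=-2.456: |R|=0.56756 <1
  x=-1.736: |R|=0.23946 <1
  x=-4.175: |R|=1.12635 >1
  x=-4.001: |R|=1.08027 >1
  x=-3.789: |R|=1.02146 >1
Stable set (-3.7143, 0).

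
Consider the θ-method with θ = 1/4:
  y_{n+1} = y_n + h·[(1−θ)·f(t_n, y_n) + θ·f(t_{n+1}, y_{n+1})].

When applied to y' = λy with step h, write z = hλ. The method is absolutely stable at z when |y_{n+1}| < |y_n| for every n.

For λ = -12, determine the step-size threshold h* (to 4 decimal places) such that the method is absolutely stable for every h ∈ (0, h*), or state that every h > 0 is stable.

With y'=λy (z=hλ):
  y_{n+1} = y_n + z·[3/4·y_n + 1/4·y_{n+1}] ⇒ (1 − 1/4z)y_{n+1} = (1 + 3/4z)y_n
  R(z) = (1 + 3/4z)/(1 − 1/4z).

Find x<0 with |R(x)|<1.
x=-1.72: |R|=0.2028
R=−1: 1+3/4x = −1+1/4x ⇒ -1/2x=2 ⇒ x=2/(-1/2)=-4.0000
Confirm numerically:
  x=-3.819: |R|=0.95370 <1
  x=-3.555: |R|=0.88220 <1
  x=-2.915: |R|=0.68619 <1
  x=-1.864: |R|=0.27149 <1
  x=-4.394: |R|=1.09388 >1
  x=-4.182: |R|=1.04449 >1
  x=-4.044: |R|=1.01094 >1
So |R|<1 on (-4.0000, 0).

(-4.0000,0); λ=-12 ⇒ h* = (4)/12 = 0.3333.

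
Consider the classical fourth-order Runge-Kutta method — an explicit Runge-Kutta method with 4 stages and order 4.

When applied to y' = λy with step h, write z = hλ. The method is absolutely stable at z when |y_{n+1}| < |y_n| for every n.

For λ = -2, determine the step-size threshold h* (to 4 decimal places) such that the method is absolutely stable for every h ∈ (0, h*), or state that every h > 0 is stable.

On y'=λy, z=hλ:
  order 4, 4-stage ⇒ R(z)=1+z+z^2/2+z^3/6+z^4/24
  (e.g. R(-0.41)=0.66374, |R|=0.66374)

Find x<0 with |R(x)|<1.
x=-0.41: |R|=0.6637
|R(-2.42)|=0.5752 |R(-1.7)|=0.2742 |R(-0.57)|=0.5660
Bisect:
  x_lo=-3.2869 |R|=2.0597  x_hi=-0.2969 |R|=0.7431
  mid=-1.79188 |R|=0.28419 →hi
  mid=-2.53937 |R|=0.68826 →hi
  mid=-2.91312 |R|=1.21045 →lo
  mid=-2.72624 |R|=0.91456 →hi
  mid=-2.81968 |R|=1.05309 →lo
  mid=-2.77296 |R|=0.98157 →hi
  mid=-2.79632 |R|=1.01675 →lo
  mid=-2.78464 |R|=0.99902 →hi
  mid=-2.79048 |R|=1.00785 →lo
  mid=-2.78756 |R|=1.00343 →lo
  ...
  [-2.78537,-2.78519] ⇒ x*=-2.7853
So |R|<1 on (-2.7853, 0).

(-2.7853,0); λ=-2 ⇒ h* = 1.3926.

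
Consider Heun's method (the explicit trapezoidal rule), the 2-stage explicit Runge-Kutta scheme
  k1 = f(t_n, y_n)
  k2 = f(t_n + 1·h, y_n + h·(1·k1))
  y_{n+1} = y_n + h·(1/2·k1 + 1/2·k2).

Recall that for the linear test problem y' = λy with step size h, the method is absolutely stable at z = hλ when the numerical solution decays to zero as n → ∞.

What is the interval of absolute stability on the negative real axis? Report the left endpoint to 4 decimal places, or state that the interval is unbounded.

(-2.0000, 0).

With y'=λy (z=hλ):
  order 2, 2-stage ⇒ R(z)=1+z+z^2/2
  (e.g. R(-1.18)=0.51620, |R|=0.51620)

Find x<0 with |R(x)|<1.
x=-1.18: |R|=0.5162
|R(-2.19)|=1.2080 |R(-0.93)|=0.5025 |R(-0.56)|=0.5968
Bisect:
  x_lo=-2.4458 |R|=1.5452  x_hi=-0.1293 |R|=0.8791
  mid=-1.28756 |R|=0.54135 →hi
  mid=-1.86670 |R|=0.87558 →hi
  mid=-2.15627 |R|=1.16848 →lo
  mid=-2.01148 |R|=1.01155 →lo
  mid=-1.93909 |R|=0.94095 →hi
  mid=-1.97529 |R|=0.97559 →hi
  mid=-1.99339 |R|=0.99341 →hi
  mid=-2.00243 |R|=1.00244 →lo
  ...
  [-2.00003,-1.99989] ⇒ x*=-2.0000
Interval (-2.0000, 0).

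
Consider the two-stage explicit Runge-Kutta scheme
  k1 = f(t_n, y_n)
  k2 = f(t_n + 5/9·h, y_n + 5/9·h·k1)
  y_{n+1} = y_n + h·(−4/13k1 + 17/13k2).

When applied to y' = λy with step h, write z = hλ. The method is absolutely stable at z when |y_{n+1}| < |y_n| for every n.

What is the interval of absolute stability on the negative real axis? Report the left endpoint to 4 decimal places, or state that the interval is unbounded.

On y'=λy, z=hλ:
  k1=λy_n ⇒ h·k1=z·y_n;  k2=λ(1+5/9z)y_n ⇒ h·k2=z(1+5/9z)y_n
  y_{n+1}/y_n = 1 − 4/13z + 17/13z(1+5/9z) = 1 + z + 85/117z²
  R(z) = 1 + z + 85/117z².

Solve |R(x)|<1 on ℝ⁻.
x=-1.61: |R|=1.2731
R=1: x+85/117x²=0 ⇒ x=−117/85=-1.3765; min R=1−1/(4·85/117)=0.6559>−1
Confirm numerically:
  x=-1.104: |R|=0.78146 <1
  x=-0.888: |R|=0.68487 <1
  x=-0.815: |R|=0.66756 <1
  x=-1.689: |R|=1.38349 >1
  x=-1.504: |R|=1.13934 >1
Interval (-1.3765, 0).

z∈(-1.3765,0).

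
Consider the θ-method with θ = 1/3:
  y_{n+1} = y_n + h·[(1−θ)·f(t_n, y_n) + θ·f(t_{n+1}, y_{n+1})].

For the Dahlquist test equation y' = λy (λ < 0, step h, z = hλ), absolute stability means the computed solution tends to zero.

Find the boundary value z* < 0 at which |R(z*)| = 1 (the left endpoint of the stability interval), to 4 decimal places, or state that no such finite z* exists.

left endpoint -6.0000.

On y'=λy, z=hλ:
  y_{n+1} = y_n + z·[2/3·y_n + 1/3·y_{n+1}] ⇒ (1 − 1/3z)y_{n+1} = (1 + 2/3z)y_n
  ⇒ R(z) = (1 + 2/3z)/(1 − 1/3z).

Need |R(x)|<1, x<0.
x=-0.82: |R|=0.3560
R=−1: 1+2/3x = −1+1/3x ⇒ -1/3x=2 ⇒ x=2/(-1/3)=-6.0000
Confirm numerically:
  x=-5.829: |R|=0.98063 <1
  x=-4.273: |R|=0.76255 <1
  x=-3.393: |R|=0.59221 <1
  x=-2.528: |R|=0.37192 <1
  x=-6.533: |R|=1.05591 >1
  x=-6.114: |R|=1.01251 >1
Stable set (-6.0000, 0).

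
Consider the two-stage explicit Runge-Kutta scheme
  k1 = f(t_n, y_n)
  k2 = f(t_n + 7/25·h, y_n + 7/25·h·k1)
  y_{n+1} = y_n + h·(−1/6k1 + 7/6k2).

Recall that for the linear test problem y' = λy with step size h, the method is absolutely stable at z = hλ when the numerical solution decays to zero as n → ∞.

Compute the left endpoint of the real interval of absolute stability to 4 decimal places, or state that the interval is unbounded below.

z* = -3.0612.

With y'=λy (z=hλ):
  k1=λy_n ⇒ h·k1=z·y_n;  k2=λ(1+7/25z)y_n ⇒ h·k2=z(1+7/25z)y_n
  y_{n+1}/y_n = 1 − 1/6z + 7/6z(1+7/25z) = 1 + z + 49/150z²
  Hence R(z) = 1 + z + 49/150z².

Find x<0 with |R(x)|<1.
x=-0.57: |R|=0.5361
R=1: x+49/150x²=0 ⇒ x=−150/49=-3.0612; min R=1−1/(4·49/150)=0.2347>−1
Confirm numerically:
  x=-3.023: |R|=0.96225 <1
  x=-2.527: |R|=0.55900 <1
  x=-1.834: |R|=0.26476 <1
  x=-3.629: |R|=1.67308 >1
  x=-3.592: |R|=1.62280 >1
So |R|<1 on (-3.0612, 0).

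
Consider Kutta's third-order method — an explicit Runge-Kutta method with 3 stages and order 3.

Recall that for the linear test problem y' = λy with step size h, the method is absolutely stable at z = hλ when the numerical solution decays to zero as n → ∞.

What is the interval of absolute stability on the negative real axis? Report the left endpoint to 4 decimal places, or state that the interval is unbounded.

z∈(-2.5127,0).

On y'=λy, z=hλ:
  order 3, 3-stage ⇒ R(z)=1+z+z^2/2+z^3/6
  (e.g. R(-1.49)=0.06873, |R|=0.06873)

Find x<0 with |R(x)|<1.
x=-1.49: |R|=0.0687
|R(-2.7)|=1.3355 |R(-2)|=0.3333 |R(-0.97)|=0.3483
Bisect:
  x_lo=-3.3703 |R|=3.0712  x_hi=-0.2431 |R|=0.7841
  mid=-1.80667 |R|=0.15749 →hi
  mid=-2.58847 |R|=1.12891 →lo
  mid=-2.19757 |R|=0.55170 →hi
  mid=-2.39302 |R|=0.81370 →hi
  mid=-2.49074 |R|=0.96419 →hi
  mid=-2.53961 |R|=1.04471 →lo
  mid=-2.51517 |R|=1.00400 →lo
  mid=-2.50296 |R|=0.98398 →hi
  mid=-2.50907 |R|=0.99396 →hi
  mid=-2.51212 |R|=0.99897 →hi
  ...
  [-2.51288,-2.51269] ⇒ x*=-2.5127
So |R|<1 on (-2.5127, 0).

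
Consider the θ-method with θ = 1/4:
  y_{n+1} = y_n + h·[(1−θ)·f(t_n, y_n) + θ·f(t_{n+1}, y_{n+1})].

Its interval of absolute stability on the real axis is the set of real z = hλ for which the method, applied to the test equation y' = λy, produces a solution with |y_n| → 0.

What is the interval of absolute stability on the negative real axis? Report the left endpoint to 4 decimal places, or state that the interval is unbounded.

On y'=λy, z=hλ:
  y_{n+1} = y_n + z·[3/4·y_n + 1/4·y_{n+1}] ⇒ (1 − 1/4z)y_{n+1} = (1 + 3/4z)y_n
  R(z) = (1 + 3/4z)/(1 − 1/4z).

Boundary: |R(x)|=1, x<0.
x=-0.67: |R|=0.4261
R=−1: 1+3/4x = −1+1/4x ⇒ -1/2x=2 ⇒ x=2/(-1/2)=-4.0000
Confirm numerically:
  x=-3.170: |R|=0.76848 <1
  x=-3.103: |R|=0.74743 <1
  x=-2.196: |R|=0.41769 <1
  x=-2.156: |R|=0.40091 <1
  x=-4.315: |R|=1.07577 >1
  x=-4.211: |R|=1.05139 >1
  x=-4.037: |R|=1.00921 >1
Stable set (-4.0000, 0).

z∈(-4.0000,0).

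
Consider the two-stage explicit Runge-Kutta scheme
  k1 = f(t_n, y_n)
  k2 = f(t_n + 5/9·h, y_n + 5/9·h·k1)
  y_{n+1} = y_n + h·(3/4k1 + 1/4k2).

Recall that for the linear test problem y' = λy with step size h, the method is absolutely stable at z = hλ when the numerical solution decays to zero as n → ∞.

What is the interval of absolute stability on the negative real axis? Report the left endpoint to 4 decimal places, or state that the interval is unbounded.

On y'=λy, z=hλ:
  k1=λy_n ⇒ h·k1=z·y_n;  k2=λ(1+5/9z)y_n ⇒ h·k2=z(1+5/9z)y_n
  y_{n+1}/y_n = 1 + 3/4z + 1/4z(1+5/9z) = 1 + z + 5/36z²
  so R(z) = 1 + z + 5/36z².

Need |R(x)|<1, x<0.
x=-1.25: |R|=0.0330
R=1: x+5/36x²=0 ⇒ x=−36/5=-7.2000; min R=1−1/(4·5/36)=-0.8000>−1
Confirm numerically:
  x=-4.939: |R|=0.55098 <1
  x=-3.659: |R|=0.79952 <1
  x=-3.410: |R|=0.79499 <1
  x=-7.619: |R|=1.44338 >1
  x=-7.586: |R|=1.40669 >1
Interval (-7.2000, 0).

z∈(-7.2000,0).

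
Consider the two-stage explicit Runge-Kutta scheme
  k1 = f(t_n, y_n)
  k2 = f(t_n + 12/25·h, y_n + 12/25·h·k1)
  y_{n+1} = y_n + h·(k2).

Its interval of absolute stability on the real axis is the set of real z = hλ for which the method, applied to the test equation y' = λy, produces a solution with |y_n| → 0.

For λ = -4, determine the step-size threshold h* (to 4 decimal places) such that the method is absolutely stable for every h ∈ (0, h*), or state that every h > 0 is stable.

On y'=λy, z=hλ:
  k1=λy_n ⇒ h·k1=z·y_n;  k2=λ(1+12/25z)y_n ⇒ h·k2=z(1+12/25z)y_n
  y_{n+1}/y_n = 1 + z(1+12/25z) = 1 + z + 12/25z²
  so R(z) = 1 + z + 12/25z².

Solve |R(x)|<1 on ℝ⁻.
x=-1.44: |R|=0.5553
R=1: x+12/25x²=0 ⇒ x=−25/12=-2.0833; min R=1−1/(4·12/25)=0.4792>−1
Confirm numerically:
  x=-1.101: |R|=0.48086 <1
  x=-0.947: |R|=0.48347 <1
  x=-0.934: |R|=0.48473 <1
  x=-0.887: |R|=0.49065 <1
  x=-2.593: |R|=1.63435 >1
  x=-2.403: |R|=1.36872 >1
  x=-2.219: |R|=1.14450 >1
So |R|<1 on (-2.0833, 0).

(-2.0833,0); λ=-4 ⇒ h* = (25/12)/4 = 0.5208.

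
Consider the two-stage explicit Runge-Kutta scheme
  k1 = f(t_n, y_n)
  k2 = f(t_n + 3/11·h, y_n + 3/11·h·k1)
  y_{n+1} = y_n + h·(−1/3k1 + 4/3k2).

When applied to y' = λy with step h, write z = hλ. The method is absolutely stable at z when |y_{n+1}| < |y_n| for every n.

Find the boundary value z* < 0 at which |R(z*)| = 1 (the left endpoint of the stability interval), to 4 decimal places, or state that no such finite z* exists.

Set f=λy, z=hλ:
  k1=λy_n ⇒ h·k1=z·y_n;  k2=λ(1+3/11z)y_n ⇒ h·k2=z(1+3/11z)y_n
  y_{n+1}/y_n = 1 − 1/3z + 4/3z(1+3/11z) = 1 + z + 4/11z²
  ⇒ R(z) = 1 + z + 4/11z².

Find x<0 with |R(x)|<1.
x=-0.61: |R|=0.5253
R=1: x+4/11x²=0 ⇒ x=−11/4=-2.7500; min R=1−1/(4·4/11)=0.3125>−1
Confirm numerically:
  x=-2.574: |R|=0.83526 <1
  x=-2.127: |R|=0.51814 <1
  x=-1.935: |R|=0.42654 <1
  x=-3.227: |R|=1.55974 >1
  x=-3.064: |R|=1.34985 >1
So |R|<1 on (-2.7500, 0).

z* = -2.7500.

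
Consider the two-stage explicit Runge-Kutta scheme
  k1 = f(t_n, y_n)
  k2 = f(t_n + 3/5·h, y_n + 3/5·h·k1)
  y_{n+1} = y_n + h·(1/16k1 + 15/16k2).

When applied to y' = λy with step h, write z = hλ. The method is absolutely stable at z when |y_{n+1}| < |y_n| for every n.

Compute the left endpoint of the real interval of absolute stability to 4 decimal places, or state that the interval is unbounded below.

z* = -1.7778.

With y'=λy (z=hλ):
  k1=λy_n ⇒ h·k1=z·y_n;  k2=λ(1+3/5z)y_n ⇒ h·k2=z(1+3/5z)y_n
  y_{n+1}/y_n = 1 + 1/16z + 15/16z(1+3/5z) = 1 + z + 9/16z²
  so R(z) = 1 + z + 9/16z².

Solve |R(x)|<1 on ℝ⁻.
x=-0.6: |R|=0.6025
R=1: x+9/16x²=0 ⇒ x=−16/9=-1.7778; min R=1−1/(4·9/16)=0.5556>−1
Confirm numerically:
  x=-1.241: |R|=0.62530 <1
  x=-1.193: |R|=0.60758 <1
  x=-0.915: |R|=0.55594 <1
  x=-0.910: |R|=0.55581 <1
  x=-2.264: |R|=1.61920 >1
  x=-1.918: |R|=1.15128 >1
  x=-1.806: |R|=1.02867 >1
Interval (-1.7778, 0).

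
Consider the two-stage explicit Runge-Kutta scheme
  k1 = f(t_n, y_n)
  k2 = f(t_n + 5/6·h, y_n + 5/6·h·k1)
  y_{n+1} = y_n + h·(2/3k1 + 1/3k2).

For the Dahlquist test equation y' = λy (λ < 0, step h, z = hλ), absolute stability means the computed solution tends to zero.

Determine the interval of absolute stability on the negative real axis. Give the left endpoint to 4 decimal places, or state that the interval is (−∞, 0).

On y'=λy, z=hλ:
  k1=λy_n ⇒ h·k1=z·y_n;  k2=λ(1+5/6z)y_n ⇒ h·k2=z(1+5/6z)y_n
  y_{n+1}/y_n = 1 + 2/3z + 1/3z(1+5/6z) = 1 + z + 5/18z²
  ⇒ R(z) = 1 + z + 5/18z².

Need |R(x)|<1, x<0.
x=-1.71: |R|=0.1023
R=1: x+5/18x²=0 ⇒ x=−18/5=-3.6000; min R=1−1/(4·5/18)=0.1000>−1
Confirm numerically:
  x=-2.561: |R|=0.26087 <1
  x=-2.268: |R|=0.16084 <1
  x=-2.227: |R|=0.15065 <1
  x=-1.582: |R|=0.11320 <1
  x=-4.155: |R|=1.64056 >1
  x=-3.939: |R|=1.37092 >1
  x=-3.706: |R|=1.10912 >1
So |R|<1 on (-3.6000, 0).

z∈(-3.6000,0).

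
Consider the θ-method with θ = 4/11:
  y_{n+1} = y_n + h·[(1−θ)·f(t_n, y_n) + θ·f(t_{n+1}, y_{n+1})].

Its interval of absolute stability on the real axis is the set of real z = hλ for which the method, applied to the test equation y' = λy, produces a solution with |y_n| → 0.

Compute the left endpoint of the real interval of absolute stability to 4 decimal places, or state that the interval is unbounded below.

left endpoint -7.3333.

Test eqn y'=λy, z=hλ:
  y_{n+1} = y_n + z·[7/11·y_n + 4/11·y_{n+1}] ⇒ (1 − 4/11z)y_{n+1} = (1 + 7/11z)y_n
  ⇒ R(z) = (1 + 7/11z)/(1 − 4/11z).

Solve |R(x)|<1 on ℝ⁻.
x=-0.66: |R|=0.4677
R=−1: 1+7/11x = −1+4/11x ⇒ -3/11x=2 ⇒ x=2/(-3/11)=-7.3333
Confirm numerically:
  x=-6.937: |R|=0.96931 <1
  x=-4.459: |R|=0.70096 <1
  x=-4.222: |R|=0.66530 <1
  x=-7.848: |R|=1.03642 >1
  x=-7.792: |R|=1.03263 >1
Interval (-7.3333, 0).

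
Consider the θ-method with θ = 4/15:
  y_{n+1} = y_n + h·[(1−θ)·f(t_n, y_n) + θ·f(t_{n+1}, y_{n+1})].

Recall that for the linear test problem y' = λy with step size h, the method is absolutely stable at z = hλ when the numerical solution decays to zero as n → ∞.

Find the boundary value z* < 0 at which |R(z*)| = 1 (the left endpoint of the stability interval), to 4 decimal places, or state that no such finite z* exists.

On y'=λy, z=hλ:
  y_{n+1} = y_n + z·[11/15·y_n + 4/15·y_{n+1}] ⇒ (1 − 4/15z)y_{n+1} = (1 + 11/15z)y_n
  Hence R(z) = (1 + 11/15z)/(1 − 4/15z).

Boundary: |R(x)|=1, x<0.
x=-1.43: |R|=0.0352
R=−1: 1+11/15x = −1+4/15x ⇒ -7/15x=2 ⇒ x=2/(-7/15)=-4.2857
Confirm numerically:
  x=-4.234: |R|=0.98866 <1
  x=-3.807: |R|=0.88914 <1
  x=-3.770: |R|=0.87999 <1
  x=-1.946: |R|=0.28116 <1
  x=-4.652: |R|=1.07629 >1
  x=-4.406: |R|=1.02581 >1
  x=-4.382: |R|=1.02072 >1
Stable set (-4.2857, 0).

left endpoint -4.2857.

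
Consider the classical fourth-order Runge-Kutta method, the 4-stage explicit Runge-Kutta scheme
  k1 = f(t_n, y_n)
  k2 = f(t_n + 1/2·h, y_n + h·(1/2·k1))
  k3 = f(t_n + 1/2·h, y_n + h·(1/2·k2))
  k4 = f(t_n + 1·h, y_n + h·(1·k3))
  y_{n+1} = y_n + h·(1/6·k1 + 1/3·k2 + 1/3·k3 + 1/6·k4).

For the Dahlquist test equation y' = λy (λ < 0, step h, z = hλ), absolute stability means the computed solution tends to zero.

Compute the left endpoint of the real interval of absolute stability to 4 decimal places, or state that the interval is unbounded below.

z* = -2.7853.

On y'=λy, z=hλ:
  order 4, 4-stage ⇒ R(z)=1+z+z^2/2+z^3/6+z^4/24
  (e.g. R(-1.4)=0.28273, |R|=0.28273)

Boundary: |R(x)|=1, x<0.
x=-1.4: |R|=0.2827
|R(-2.82)|=1.0536 |R(-2.8)|=1.0224 |R(-1.09)|=0.3470
Bisect:
  x_lo=-3.4851 |R|=2.6798  x_hi=-0.1399 |R|=0.8694
  mid=-1.81253 |R|=0.28737 →hi
  mid=-2.64882 |R|=0.81300 →hi
  mid=-3.06697 |R|=1.51464 →lo
  mid=-2.85789 |R|=1.11509 →lo
  mid=-2.75336 |R|=0.95291 →hi
  mid=-2.80562 |R|=1.03109 →lo
  mid=-2.77949 |R|=0.99129 →hi
  mid=-2.79256 |R|=1.01101 →lo
  mid=-2.78602 |R|=1.00110 →lo
  ...
  [-2.78541,-2.78521] ⇒ x*=-2.7853
So |R|<1 on (-2.7853, 0).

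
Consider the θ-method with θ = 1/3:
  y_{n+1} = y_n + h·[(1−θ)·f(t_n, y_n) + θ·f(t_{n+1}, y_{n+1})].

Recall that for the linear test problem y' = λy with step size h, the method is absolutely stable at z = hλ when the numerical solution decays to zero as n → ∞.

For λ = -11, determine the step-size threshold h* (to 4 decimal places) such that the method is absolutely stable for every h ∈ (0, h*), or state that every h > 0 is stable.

(-6.0000,0); λ=-11 ⇒ h* = (6)/11 = 0.5455.

Test eqn y'=λy, z=hλ:
  y_{n+1} = y_n + z·[2/3·y_n + 1/3·y_{n+1}] ⇒ (1 − 1/3z)y_{n+1} = (1 + 2/3z)y_n
  ⇒ R(z) = (1 + 2/3z)/(1 − 1/3z).

Boundary: |R(x)|=1, x<0.
x=-1.39: |R|=0.0501
R=−1: 1+2/3x = −1+1/3x ⇒ -1/3x=2 ⇒ x=2/(-1/3)=-6.0000
Confirm numerically:
  x=-4.804: |R|=0.84675 <1
  x=-3.109: |R|=0.52676 <1
  x=-2.633: |R|=0.40227 <1
  x=-6.404: |R|=1.04296 >1
  x=-6.255: |R|=1.02755 >1
Interval (-6.0000, 0).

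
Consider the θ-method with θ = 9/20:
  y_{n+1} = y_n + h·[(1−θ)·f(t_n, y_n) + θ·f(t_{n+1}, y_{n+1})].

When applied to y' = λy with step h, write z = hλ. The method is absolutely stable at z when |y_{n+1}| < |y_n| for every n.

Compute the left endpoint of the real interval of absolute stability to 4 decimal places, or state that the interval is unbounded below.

z* = -20.0000.

Test eqn y'=λy, z=hλ:
  y_{n+1} = y_n + z·[11/20·y_n + 9/20·y_{n+1}] ⇒ (1 − 9/20z)y_{n+1} = (1 + 11/20z)y_n
  ⇒ R(z) = (1 + 11/20z)/(1 − 9/20z).

Find x<0 with |R(x)|<1.
x=-1.17: |R|=0.2335
R=−1: 1+11/20x = −1+9/20x ⇒ -1/10x=2 ⇒ x=2/(-1/10)=-20.0000
Confirm numerically:
  x=-17.538: |R|=0.97231 <1
  x=-15.822: |R|=0.94855 <1
  x=-15.568: |R|=0.94464 <1
  x=-10.024: |R|=0.81897 <1
  x=-20.560: |R|=1.00546 >1
  x=-20.146: |R|=1.00145 >1
Stable set (-20.0000, 0).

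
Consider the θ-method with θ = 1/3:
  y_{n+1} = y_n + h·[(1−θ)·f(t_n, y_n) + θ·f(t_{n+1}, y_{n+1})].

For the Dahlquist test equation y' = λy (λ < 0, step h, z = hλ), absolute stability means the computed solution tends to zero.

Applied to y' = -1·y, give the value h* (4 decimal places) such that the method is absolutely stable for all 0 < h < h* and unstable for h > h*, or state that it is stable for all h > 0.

(-6.0000,0); λ=-1 ⇒ h* = (6)/1 = 6.0000.

Test eqn y'=λy, z=hλ:
  y_{n+1} = y_n + z·[2/3·y_n + 1/3·y_{n+1}] ⇒ (1 − 1/3z)y_{n+1} = (1 + 2/3z)y_n
  ⇒ R(z) = (1 + 2/3z)/(1 − 1/3z).

Need |R(x)|<1, x<0.
x=-0.6: |R|=0.5000
R=−1: 1+2/3x = −1+1/3x ⇒ -1/3x=2 ⇒ x=2/(-1/3)=-6.0000
Confirm numerically:
  x=-3.204: |R|=0.54932 <1
  x=-2.998: |R|=0.49950 <1
  x=-2.915: |R|=0.47844 <1
  x=-6.523: |R|=1.05492 >1
  x=-6.263: |R|=1.02839 >1
  x=-6.149: |R|=1.01629 >1
So |R|<1 on (-6.0000, 0).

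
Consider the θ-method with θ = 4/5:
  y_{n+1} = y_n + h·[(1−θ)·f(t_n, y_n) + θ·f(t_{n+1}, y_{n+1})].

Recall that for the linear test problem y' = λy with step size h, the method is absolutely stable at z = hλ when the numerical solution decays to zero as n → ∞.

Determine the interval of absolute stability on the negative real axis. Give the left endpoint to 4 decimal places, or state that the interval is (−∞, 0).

unbounded; (−∞, 0).

Test eqn y'=λy, z=hλ:
  y_{n+1} = y_n + z·[1/5·y_n + 4/5·y_{n+1}] ⇒ (1 − 4/5z)y_{n+1} = (1 + 1/5z)y_n
  R(z) = (1 + 1/5z)/(1 − 4/5z).

Need |R(x)|<1, x<0.
x=-1: |R|=0.4444
x=-2: |R|=0.2308
x=-10: |R|=0.1111
x=-100: |R|=0.2346
θ=4/5≥1/2 ⇒ |1+1/5x|<|1−4/5x| ∀x<0 ⇒ stable on all of ℝ⁻.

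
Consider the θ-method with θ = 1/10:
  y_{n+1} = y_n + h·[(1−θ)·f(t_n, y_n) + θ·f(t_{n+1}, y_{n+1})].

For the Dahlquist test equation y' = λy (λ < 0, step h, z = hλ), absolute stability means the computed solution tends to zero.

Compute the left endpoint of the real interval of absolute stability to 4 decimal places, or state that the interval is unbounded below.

z* = -2.5000.

On y'=λy, z=hλ:
  y_{n+1} = y_n + z·[9/10·y_n + 1/10·y_{n+1}] ⇒ (1 − 1/10z)y_{n+1} = (1 + 9/10z)y_n
  R(z) = (1 + 9/10z)/(1 − 1/10z).

Boundary: |R(x)|=1, x<0.
x=-1.19: |R|=0.0634
R=−1: 1+9/10x = −1+1/10x ⇒ -4/5x=2 ⇒ x=2/(-4/5)=-2.5000
Confirm numerically:
  x=-2.450: |R|=0.96787 <1
  x=-1.576: |R|=0.36144 <1
  x=-1.128: |R|=0.01366 <1
  x=-1.106: |R|=0.00414 <1
  x=-2.859: |R|=1.22335 >1
  x=-2.646: |R|=1.09236 >1
Stable set (-2.5000, 0).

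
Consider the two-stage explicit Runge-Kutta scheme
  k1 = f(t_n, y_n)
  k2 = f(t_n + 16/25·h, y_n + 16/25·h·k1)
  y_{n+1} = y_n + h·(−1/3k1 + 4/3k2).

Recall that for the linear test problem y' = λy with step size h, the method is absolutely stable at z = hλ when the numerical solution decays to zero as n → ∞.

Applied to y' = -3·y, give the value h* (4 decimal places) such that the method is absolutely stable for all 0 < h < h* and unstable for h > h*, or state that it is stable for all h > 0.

(-1.1719,0); λ=-3 ⇒ h* = (75/64)/3 = 0.3906.

Test eqn y'=λy, z=hλ:
  k1=λy_n ⇒ h·k1=z·y_n;  k2=λ(1+16/25z)y_n ⇒ h·k2=z(1+16/25z)y_n
  y_{n+1}/y_n = 1 − 1/3z + 4/3z(1+16/25z) = 1 + z + 64/75z²
  ⇒ R(z) = 1 + z + 64/75z².

Boundary: |R(x)|=1, x<0.
x=-0.4: |R|=0.7365
R=1: x+64/75x²=0 ⇒ x=−75/64=-1.1719; min R=1−1/(4·64/75)=0.7070>−1
Confirm numerically:
  x=-1.039: |R|=0.88219 <1
  x=-0.810: |R|=0.74987 <1
  x=-0.692: |R|=0.71663 <1
  x=-0.500: |R|=0.71333 <1
  x=-1.730: |R|=1.82394 >1
  x=-1.516: |R|=1.44518 >1
Stable set (-1.1719, 0).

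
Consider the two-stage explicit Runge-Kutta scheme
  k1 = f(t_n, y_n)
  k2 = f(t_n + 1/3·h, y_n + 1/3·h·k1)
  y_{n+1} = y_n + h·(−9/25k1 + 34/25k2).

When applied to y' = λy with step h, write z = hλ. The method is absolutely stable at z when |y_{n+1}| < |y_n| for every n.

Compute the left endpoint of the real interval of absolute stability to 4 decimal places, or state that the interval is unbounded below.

On y'=λy, z=hλ:
  k1=λy_n ⇒ h·k1=z·y_n;  k2=λ(1+1/3z)y_n ⇒ h·k2=z(1+1/3z)y_n
  y_{n+1}/y_n = 1 − 9/25z + 34/25z(1+1/3z) = 1 + z + 34/75z²
  so R(z) = 1 + z + 34/75z².

Need |R(x)|<1, x<0.
x=-0.74: |R|=0.5082
R=1: x+34/75x²=0 ⇒ x=−75/34=-2.2059; min R=1−1/(4·34/75)=0.4485>−1
Confirm numerically:
  x=-1.969: |R|=0.78856 <1
  x=-1.651: |R|=0.58470 <1
  x=-1.477: |R|=0.51196 <1
  x=-0.958: |R|=0.45805 <1
  x=-2.716: |R|=1.62808 >1
  x=-2.659: |R|=1.54619 >1
  x=-2.339: |R|=1.14115 >1
Stable set (-2.2059, 0).

z* = -2.2059.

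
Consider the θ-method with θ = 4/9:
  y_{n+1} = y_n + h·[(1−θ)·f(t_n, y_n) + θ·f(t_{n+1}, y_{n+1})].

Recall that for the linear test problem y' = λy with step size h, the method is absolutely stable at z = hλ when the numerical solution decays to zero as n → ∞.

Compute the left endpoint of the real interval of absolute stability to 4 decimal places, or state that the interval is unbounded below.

z* = -18.0000.

With y'=λy (z=hλ):
  y_{n+1} = y_n + z·[5/9·y_n + 4/9·y_{n+1}] ⇒ (1 − 4/9z)y_{n+1} = (1 + 5/9z)y_n
  so R(z) = (1 + 5/9z)/(1 − 4/9z).

Solve |R(x)|<1 on ℝ⁻.
x=-0.32: |R|=0.7198
R=−1: 1+5/9x = −1+4/9x ⇒ -1/9x=2 ⇒ x=2/(-1/9)=-18.0000
Confirm numerically:
  x=-17.421: |R|=0.99264 <1
  x=-15.804: |R|=0.96959 <1
  x=-8.599: |R|=0.78337 <1
  x=-18.424: |R|=1.00513 >1
  x=-18.361: |R|=1.00438 >1
  x=-18.066: |R|=1.00081 >1
So |R|<1 on (-18.0000, 0).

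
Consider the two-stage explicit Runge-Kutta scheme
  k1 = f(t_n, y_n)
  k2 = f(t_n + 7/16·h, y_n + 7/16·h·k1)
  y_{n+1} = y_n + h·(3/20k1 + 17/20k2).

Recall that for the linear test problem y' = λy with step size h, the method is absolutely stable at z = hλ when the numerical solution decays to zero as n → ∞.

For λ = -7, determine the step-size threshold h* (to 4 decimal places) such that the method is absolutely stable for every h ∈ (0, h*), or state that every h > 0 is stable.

Set f=λy, z=hλ:
  k1=λy_n ⇒ h·k1=z·y_n;  k2=λ(1+7/16z)y_n ⇒ h·k2=z(1+7/16z)y_n
  y_{n+1}/y_n = 1 + 3/20z + 17/20z(1+7/16z) = 1 + z + 119/320z²
  so R(z) = 1 + z + 119/320z².

Solve |R(x)|<1 on ℝ⁻.
x=-0.46: |R|=0.6187
R=1: x+119/320x²=0 ⇒ x=−320/119=-2.6891; min R=1−1/(4·119/320)=0.3277>−1
Confirm numerically:
  x=-2.160: |R|=0.57502 <1
  x=-1.932: |R|=0.45607 <1
  x=-1.455: |R|=0.33227 <1
  x=-1.248: |R|=0.33120 <1
  x=-3.196: |R|=1.60249 >1
  x=-2.861: |R|=1.18292 >1
  x=-2.846: |R|=1.16608 >1
So |R|<1 on (-2.6891, 0).

(-2.6891,0); λ=-7 ⇒ h* = (320/119)/7 = 0.3842.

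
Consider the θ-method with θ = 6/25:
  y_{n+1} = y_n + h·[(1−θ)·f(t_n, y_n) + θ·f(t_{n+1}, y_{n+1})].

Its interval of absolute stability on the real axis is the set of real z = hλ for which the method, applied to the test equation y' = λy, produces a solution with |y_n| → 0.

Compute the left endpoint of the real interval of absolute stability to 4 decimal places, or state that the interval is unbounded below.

z* = -3.8462.

Set f=λy, z=hλ:
  y_{n+1} = y_n + z·[19/25·y_n + 6/25·y_{n+1}] ⇒ (1 − 6/25z)y_{n+1} = (1 + 19/25z)y_n
  R(z) = (1 + 19/25z)/(1 − 6/25z).

Need |R(x)|<1, x<0.
x=-1.19: |R|=0.0744
R=−1: 1+19/25x = −1+6/25x ⇒ -13/25x=2 ⇒ x=2/(-13/25)=-3.8462
Confirm numerically:
  x=-2.979: |R|=0.73707 <1
  x=-2.648: |R|=0.61906 <1
  x=-2.637: |R|=0.61494 <1
  x=-4.363: |R|=1.13129 >1
  x=-4.233: |R|=1.09979 >1
  x=-4.161: |R|=1.08192 >1
So |R|<1 on (-3.8462, 0).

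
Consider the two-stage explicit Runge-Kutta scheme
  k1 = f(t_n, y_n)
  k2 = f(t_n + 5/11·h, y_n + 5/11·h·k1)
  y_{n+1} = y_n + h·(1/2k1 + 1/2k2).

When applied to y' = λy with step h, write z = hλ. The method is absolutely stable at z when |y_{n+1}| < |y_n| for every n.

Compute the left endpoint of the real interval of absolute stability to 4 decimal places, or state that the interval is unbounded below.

On y'=λy, z=hλ:
  k1=λy_n ⇒ h·k1=z·y_n;  k2=λ(1+5/11z)y_n ⇒ h·k2=z(1+5/11z)y_n
  y_{n+1}/y_n = 1 + 1/2z + 1/2z(1+5/11z) = 1 + z + 5/22z²
  so R(z) = 1 + z + 5/22z².

Boundary: |R(x)|=1, x<0.
x=-1.01: |R|=0.2218
R=1: x+5/22x²=0 ⇒ x=−22/5=-4.4000; min R=1−1/(4·5/22)=-0.1000>−1
Confirm numerically:
  x=-3.634: |R|=0.36735 <1
  x=-3.485: |R|=0.27528 <1
  x=-1.870: |R|=0.07525 <1
  x=-4.784: |R|=1.41751 >1
  x=-4.705: |R|=1.32614 >1
Interval (-4.4000, 0).

z* = -4.4000.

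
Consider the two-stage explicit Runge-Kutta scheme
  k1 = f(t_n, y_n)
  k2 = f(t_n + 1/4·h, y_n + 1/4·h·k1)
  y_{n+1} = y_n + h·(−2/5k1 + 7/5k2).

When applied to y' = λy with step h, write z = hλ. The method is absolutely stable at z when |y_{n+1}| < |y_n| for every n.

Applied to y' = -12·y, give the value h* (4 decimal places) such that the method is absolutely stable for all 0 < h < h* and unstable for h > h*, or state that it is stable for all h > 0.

Set f=λy, z=hλ:
  k1=λy_n ⇒ h·k1=z·y_n;  k2=λ(1+1/4z)y_n ⇒ h·k2=z(1+1/4z)y_n
  y_{n+1}/y_n = 1 − 2/5z + 7/5z(1+1/4z) = 1 + z + 7/20z²
  R(z) = 1 + z + 7/20z².

Need |R(x)|<1, x<0.
x=-1.15: |R|=0.3129
R=1: x+7/20x²=0 ⇒ x=−20/7=-2.8571; min R=1−1/(4·7/20)=0.2857>−1
Confirm numerically:
  x=-2.786: |R|=0.93063 <1
  x=-2.461: |R|=0.65878 <1
  x=-1.655: |R|=0.30366 <1
  x=-1.468: |R|=0.28626 <1
  x=-3.147: |R|=1.31926 >1
  x=-3.014: |R|=1.16547 >1
Interval (-2.8571, 0).

(-2.8571,0); λ=-12 ⇒ h* = (20/7)/12 = 0.2381.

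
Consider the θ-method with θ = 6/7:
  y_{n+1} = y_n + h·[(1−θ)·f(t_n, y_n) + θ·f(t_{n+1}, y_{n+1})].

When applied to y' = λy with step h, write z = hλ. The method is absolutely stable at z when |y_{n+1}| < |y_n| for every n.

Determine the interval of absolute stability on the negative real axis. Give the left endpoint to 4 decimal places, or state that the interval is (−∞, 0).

Test eqn y'=λy, z=hλ:
  y_{n+1} = y_n + z·[1/7·y_n + 6/7·y_{n+1}] ⇒ (1 − 6/7z)y_{n+1} = (1 + 1/7z)y_n
  so R(z) = (1 + 1/7z)/(1 − 6/7z).

Boundary: |R(x)|=1, x<0.
x=-0.4: |R|=0.7021
x=-2: |R|=0.2632
x=-10: |R|=0.0448
x=-100: |R|=0.1532
θ=6/7≥1/2 ⇒ |1+1/7x|<|1−6/7x| ∀x<0 ⇒ interval (−∞,0).

(−∞, 0) — no finite endpoint.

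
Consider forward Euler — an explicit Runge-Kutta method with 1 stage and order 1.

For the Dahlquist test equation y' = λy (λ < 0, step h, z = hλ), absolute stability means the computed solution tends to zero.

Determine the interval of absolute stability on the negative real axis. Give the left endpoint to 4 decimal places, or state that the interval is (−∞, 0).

(-2.0000, 0).

Test eqn y'=λy, z=hλ:
  order 1, 1-stage ⇒ R(z)=1+z
  (e.g. R(-1.08)=-0.08000, |R|=0.08000)

Boundary: |R(x)|=1, x<0.
x=-1.08: |R|=0.0800
|R(-1.13)|=0.1300 |R(-1.11)|=0.1100 |R(-0.54)|=0.4600
Bisect:
  x_lo=-2.6250 |R|=1.6250  x_hi=-0.3668 |R|=0.6332
  mid=-1.49591 |R|=0.49591 →hi
  mid=-2.06045 |R|=1.06045 →lo
  mid=-1.77818 |R|=0.77818 →hi
  mid=-1.91932 |R|=0.91932 →hi
  mid=-1.98989 |R|=0.98989 →hi
  mid=-2.02517 |R|=1.02517 →lo
  mid=-2.00753 |R|=1.00753 →lo
  mid=-1.99871 |R|=0.99871 →hi
  ...
  [-2.00008,-1.99995] ⇒ x*=-2.0000
So |R|<1 on (-2.0000, 0).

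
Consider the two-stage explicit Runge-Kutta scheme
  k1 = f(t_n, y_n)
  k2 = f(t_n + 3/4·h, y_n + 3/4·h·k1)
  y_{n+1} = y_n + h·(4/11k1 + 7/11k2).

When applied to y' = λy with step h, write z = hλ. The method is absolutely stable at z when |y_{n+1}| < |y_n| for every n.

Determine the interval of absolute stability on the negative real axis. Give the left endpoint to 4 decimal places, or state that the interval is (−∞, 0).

Test eqn y'=λy, z=hλ:
  k1=λy_n ⇒ h·k1=z·y_n;  k2=λ(1+3/4z)y_n ⇒ h·k2=z(1+3/4z)y_n
  y_{n+1}/y_n = 1 + 4/11z + 7/11z(1+3/4z) = 1 + z + 21/44z²
  ⇒ R(z) = 1 + z + 21/44z².

Find x<0 with |R(x)|<1.
x=-0.33: |R|=0.7220
R=1: x+21/44x²=0 ⇒ x=−44/21=-2.0952; min R=1−1/(4·21/44)=0.4762>−1
Confirm numerically:
  x=-1.886: |R|=0.81166 <1
  x=-1.837: |R|=0.77359 <1
  x=-1.268: |R|=0.49937 <1
  x=-2.684: |R|=1.75420 >1
  x=-2.303: |R|=1.22836 >1
So |R|<1 on (-2.0952, 0).

(-2.0952, 0).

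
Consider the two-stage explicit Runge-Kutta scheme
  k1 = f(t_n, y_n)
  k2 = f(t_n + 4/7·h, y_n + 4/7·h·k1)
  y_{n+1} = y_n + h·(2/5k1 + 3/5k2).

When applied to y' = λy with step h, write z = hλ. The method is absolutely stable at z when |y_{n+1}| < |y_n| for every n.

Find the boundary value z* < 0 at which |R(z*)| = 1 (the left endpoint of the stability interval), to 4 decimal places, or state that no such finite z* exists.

With y'=λy (z=hλ):
  k1=λy_n ⇒ h·k1=z·y_n;  k2=λ(1+4/7z)y_n ⇒ h·k2=z(1+4/7z)y_n
  y_{n+1}/y_n = 1 + 2/5z + 3/5z(1+4/7z) = 1 + z + 12/35z²
  R(z) = 1 + z + 12/35z².

Find x<0 with |R(x)|<1.
x=-0.49: |R|=0.5923
R=1: x+12/35x²=0 ⇒ x=−35/12=-2.9167; min R=1−1/(4·12/35)=0.2708>−1
Confirm numerically:
  x=-2.895: |R|=0.97849 <1
  x=-1.931: |R|=0.34743 <1
  x=-1.636: |R|=0.28166 <1
  x=-3.463: |R|=1.64867 >1
  x=-3.366: |R|=1.51856 >1
So |R|<1 on (-2.9167, 0).

left endpoint -2.9167.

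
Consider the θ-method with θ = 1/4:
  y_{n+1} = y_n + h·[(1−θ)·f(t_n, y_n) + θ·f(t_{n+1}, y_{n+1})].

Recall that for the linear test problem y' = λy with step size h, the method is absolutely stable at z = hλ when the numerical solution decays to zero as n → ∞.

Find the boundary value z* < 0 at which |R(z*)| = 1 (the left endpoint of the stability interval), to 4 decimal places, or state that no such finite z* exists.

With y'=λy (z=hλ):
  y_{n+1} = y_n + z·[3/4·y_n + 1/4·y_{n+1}] ⇒ (1 − 1/4z)y_{n+1} = (1 + 3/4z)y_n
  so R(z) = (1 + 3/4z)/(1 − 1/4z).

Boundary: |R(x)|=1, x<0.
x=-1.38: |R|=0.0260
R=−1: 1+3/4x = −1+1/4x ⇒ -1/2x=2 ⇒ x=2/(-1/2)=-4.0000
Confirm numerically:
  x=-3.667: |R|=0.91313 <1
  x=-2.339: |R|=0.47594 <1
  x=-1.849: |R|=0.26449 <1
  x=-4.289: |R|=1.06973 >1
  x=-4.155: |R|=1.03801 >1
Stable set (-4.0000, 0).

z* = -4.0000.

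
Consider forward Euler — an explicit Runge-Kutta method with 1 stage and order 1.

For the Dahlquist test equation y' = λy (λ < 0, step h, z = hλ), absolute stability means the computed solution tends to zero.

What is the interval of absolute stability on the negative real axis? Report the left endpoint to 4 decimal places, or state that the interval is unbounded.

Test eqn y'=λy, z=hλ:
  order 1, 1-stage ⇒ R(z)=1+z
  (e.g. R(-0.97)=0.03000, |R|=0.03000)

Need |R(x)|<1, x<0.
x=-0.97: |R|=0.0300
|R(-1.44)|=0.4400 |R(-0.93)|=0.0700 |R(-0.86)|=0.1400
Bisect:
  x_lo=-2.5445 |R|=1.5445  x_hi=-0.0671 |R|=0.9329
  mid=-1.30583 |R|=0.30583 →hi
  mid=-1.92518 |R|=0.92518 →hi
  mid=-2.23486 |R|=1.23486 →lo
  mid=-2.08002 |R|=1.08002 →lo
  mid=-2.00260 |R|=1.00260 →lo
  mid=-1.96389 |R|=0.96389 →hi
  mid=-1.98324 |R|=0.98324 →hi
  ...
  [-2.00003,-1.99988] ⇒ x*=-2.0000
So |R|<1 on (-2.0000, 0).

z∈(-2.0000,0).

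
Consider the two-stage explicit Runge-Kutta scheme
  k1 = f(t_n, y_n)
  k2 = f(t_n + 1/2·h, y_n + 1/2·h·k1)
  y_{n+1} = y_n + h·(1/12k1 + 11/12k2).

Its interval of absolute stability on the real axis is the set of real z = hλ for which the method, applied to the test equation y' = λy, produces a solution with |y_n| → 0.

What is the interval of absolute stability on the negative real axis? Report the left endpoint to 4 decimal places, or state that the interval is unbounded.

z∈(-2.1818,0).

Test eqn y'=λy, z=hλ:
  k1=λy_n ⇒ h·k1=z·y_n;  k2=λ(1+1/2z)y_n ⇒ h·k2=z(1+1/2z)y_n
  y_{n+1}/y_n = 1 + 1/12z + 11/12z(1+1/2z) = 1 + z + 11/24z²
  Hence R(z) = 1 + z + 11/24z².

Solve |R(x)|<1 on ℝ⁻.
x=-0.49: |R|=0.6200
R=1: x+11/24x²=0 ⇒ x=−24/11=-2.1818; min R=1−1/(4·11/24)=0.4545>−1
Confirm numerically:
  x=-2.058: |R|=0.88321 <1
  x=-1.585: |R|=0.56644 <1
  x=-1.284: |R|=0.47163 <1
  x=-2.727: |R|=1.68141 >1
  x=-2.372: |R|=1.20676 >1
  x=-2.328: |R|=1.15598 >1
Stable set (-2.1818, 0).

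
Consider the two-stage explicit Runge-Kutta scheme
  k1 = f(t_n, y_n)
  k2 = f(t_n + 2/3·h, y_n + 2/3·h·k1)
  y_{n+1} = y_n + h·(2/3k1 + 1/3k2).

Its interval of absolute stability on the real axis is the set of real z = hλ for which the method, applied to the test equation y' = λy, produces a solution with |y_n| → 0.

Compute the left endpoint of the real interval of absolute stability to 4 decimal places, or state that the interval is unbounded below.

Set f=λy, z=hλ:
  k1=λy_n ⇒ h·k1=z·y_n;  k2=λ(1+2/3z)y_n ⇒ h·k2=z(1+2/3z)y_n
  y_{n+1}/y_n = 1 + 2/3z + 1/3z(1+2/3z) = 1 + z + 2/9z²
  ⇒ R(z) = 1 + z + 2/9z².

Solve |R(x)|<1 on ℝ⁻.
x=-1.09: |R|=0.1740
R=1: x+2/9x²=0 ⇒ x=−9/2=-4.5000; min R=1−1/(4·2/9)=-0.1250>−1
Confirm numerically:
  x=-4.270: |R|=0.78176 <1
  x=-4.120: |R|=0.65209 <1
  x=-3.815: |R|=0.41927 <1
  x=-5.086: |R|=1.66231 >1
  x=-4.747: |R|=1.26056 >1
So |R|<1 on (-4.5000, 0).

z* = -4.5000.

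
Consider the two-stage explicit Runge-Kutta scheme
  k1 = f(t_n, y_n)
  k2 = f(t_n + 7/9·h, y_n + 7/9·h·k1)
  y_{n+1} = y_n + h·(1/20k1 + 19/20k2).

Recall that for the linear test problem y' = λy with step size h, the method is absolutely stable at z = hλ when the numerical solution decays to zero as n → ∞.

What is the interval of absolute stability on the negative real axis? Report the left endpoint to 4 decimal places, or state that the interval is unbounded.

With y'=λy (z=hλ):
  k1=λy_n ⇒ h·k1=z·y_n;  k2=λ(1+7/9z)y_n ⇒ h·k2=z(1+7/9z)y_n
  y_{n+1}/y_n = 1 + 1/20z + 19/20z(1+7/9z) = 1 + z + 133/180z²
  ⇒ R(z) = 1 + z + 133/180z².

Boundary: |R(x)|=1, x<0.
x=-1.64: |R|=1.3473
R=1: x+133/180x²=0 ⇒ x=−180/133=-1.3534; min R=1−1/(4·133/180)=0.6617>−1
Confirm numerically:
  x=-1.139: |R|=0.81958 <1
  x=-1.136: |R|=0.81753 <1
  x=-0.940: |R|=0.71288 <1
  x=-0.601: |R|=0.66589 <1
  x=-1.876: |R|=1.72443 >1
  x=-1.514: |R|=1.17968 >1
Stable set (-1.3534, 0).

z∈(-1.3534,0).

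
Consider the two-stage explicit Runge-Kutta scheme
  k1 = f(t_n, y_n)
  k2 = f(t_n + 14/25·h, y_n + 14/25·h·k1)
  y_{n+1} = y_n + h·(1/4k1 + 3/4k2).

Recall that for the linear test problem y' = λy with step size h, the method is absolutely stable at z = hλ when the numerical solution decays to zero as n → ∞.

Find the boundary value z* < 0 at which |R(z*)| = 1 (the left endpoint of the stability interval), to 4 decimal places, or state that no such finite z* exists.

z* = -2.3810.

Set f=λy, z=hλ:
  k1=λy_n ⇒ h·k1=z·y_n;  k2=λ(1+14/25z)y_n ⇒ h·k2=z(1+14/25z)y_n
  y_{n+1}/y_n = 1 + 1/4z + 3/4z(1+14/25z) = 1 + z + 21/50z²
  so R(z) = 1 + z + 21/50z².

Boundary: |R(x)|=1, x<0.
x=-0.63: |R|=0.5367
R=1: x+21/50x²=0 ⇒ x=−50/21=-2.3810; min R=1−1/(4·21/50)=0.4048>−1
Confirm numerically:
  x=-2.080: |R|=0.73709 <1
  x=-1.988: |R|=0.67190 <1
  x=-1.251: |R|=0.40630 <1
  x=-1.017: |R|=0.41740 <1
  x=-2.729: |R|=1.39893 >1
  x=-2.605: |R|=1.24513 >1
So |R|<1 on (-2.3810, 0).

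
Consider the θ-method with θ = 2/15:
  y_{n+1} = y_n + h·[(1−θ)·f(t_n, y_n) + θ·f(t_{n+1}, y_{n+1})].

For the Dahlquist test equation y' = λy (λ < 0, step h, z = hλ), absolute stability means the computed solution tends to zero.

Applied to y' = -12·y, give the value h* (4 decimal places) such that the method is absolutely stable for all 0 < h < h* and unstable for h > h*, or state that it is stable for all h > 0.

Set f=λy, z=hλ:
  y_{n+1} = y_n + z·[13/15·y_n + 2/15·y_{n+1}] ⇒ (1 − 2/15z)y_{n+1} = (1 + 13/15z)y_n
  ⇒ R(z) = (1 + 13/15z)/(1 − 2/15z).

Need |R(x)|<1, x<0.
x=-0.69: |R|=0.3681
R=−1: 1+13/15x = −1+2/15x ⇒ -11/15x=2 ⇒ x=2/(-11/15)=-2.7273
Confirm numerically:
  x=-2.428: |R|=0.83421 <1
  x=-2.295: |R|=0.75727 <1
  x=-1.966: |R|=0.55768 <1
  x=-3.067: |R|=1.17682 >1
  x=-2.905: |R|=1.09395 >1
Stable set (-2.7273, 0).

(-2.7273,0); λ=-12 ⇒ h* = (30/11)/12 = 0.2273.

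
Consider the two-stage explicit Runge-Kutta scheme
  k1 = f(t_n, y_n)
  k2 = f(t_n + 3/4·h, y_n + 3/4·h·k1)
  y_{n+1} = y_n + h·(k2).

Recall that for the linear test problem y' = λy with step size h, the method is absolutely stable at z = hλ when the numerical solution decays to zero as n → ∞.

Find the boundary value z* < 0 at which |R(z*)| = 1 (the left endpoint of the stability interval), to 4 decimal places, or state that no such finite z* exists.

left endpoint -1.3333.

With y'=λy (z=hλ):
  k1=λy_n ⇒ h·k1=z·y_n;  k2=λ(1+3/4z)y_n ⇒ h·k2=z(1+3/4z)y_n
  y_{n+1}/y_n = 1 + z(1+3/4z) = 1 + z + 3/4z²
  Hence R(z) = 1 + z + 3/4z².

Need |R(x)|<1, x<0.
x=-0.78: |R|=0.6763
R=1: x+3/4x²=0 ⇒ x=−4/3=-1.3333; min R=1−1/(4·3/4)=0.6667>−1
Confirm numerically:
  x=-1.004: |R|=0.75201 <1
  x=-0.668: |R|=0.66667 <1
  x=-0.622: |R|=0.66816 <1
  x=-0.580: |R|=0.67230 <1
  x=-1.878: |R|=1.76716 >1
  x=-1.512: |R|=1.20261 >1
So |R|<1 on (-1.3333, 0).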